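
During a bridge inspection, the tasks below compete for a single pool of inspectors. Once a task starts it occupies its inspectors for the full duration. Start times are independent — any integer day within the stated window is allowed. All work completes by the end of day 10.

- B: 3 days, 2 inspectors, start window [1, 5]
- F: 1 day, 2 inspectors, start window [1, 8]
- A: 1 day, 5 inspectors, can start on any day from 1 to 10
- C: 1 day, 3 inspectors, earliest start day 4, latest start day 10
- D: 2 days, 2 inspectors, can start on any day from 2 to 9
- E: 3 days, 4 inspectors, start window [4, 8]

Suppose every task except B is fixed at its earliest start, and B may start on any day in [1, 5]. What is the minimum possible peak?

B@1: d1:9  d2:4  d3:4  d4:7  d5:4  d6:4  d7:0  d8:0  d9:0  d10:0 → peak 9
B@2: d1:7  d2:4  d3:4  d4:9  d5:4  d6:4  d7:0  d8:0  d9:0  d10:0 → peak 9
B@3: d1:7  d2:2  d3:4  d4:9  d5:6  d6:4  d7:0  d8:0  d9:0  d10:0 → peak 9
B@4: d1:7  d2:2  d3:2  d4:9  d5:6  d6:6  d7:0  d8:0  d9:0  d10:0 → peak 9
B@5: d1:7  d2:2  d3:2  d4:7  d5:6  d6:6  d7:2  d8:0  d9:0  d10:0 → peak 7
Best is B@5, peak 7.

7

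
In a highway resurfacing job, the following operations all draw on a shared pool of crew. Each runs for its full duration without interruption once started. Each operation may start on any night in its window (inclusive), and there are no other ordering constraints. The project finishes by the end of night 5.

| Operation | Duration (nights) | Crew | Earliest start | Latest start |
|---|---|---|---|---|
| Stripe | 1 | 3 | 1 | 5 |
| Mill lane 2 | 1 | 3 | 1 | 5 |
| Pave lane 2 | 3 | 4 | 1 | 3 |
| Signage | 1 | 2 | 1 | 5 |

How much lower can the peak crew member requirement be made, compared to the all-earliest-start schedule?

Early-start peak: n1:12  n2:4  n3:4  n4:0  n5:0 ⇒ 12.
Leveled (Stripe@1, Mill lane 2@2, Pave lane 2@3, Signage@1): n1:5  n2:3  n3:4  n4:4  n5:4 ⇒ 5.
Reduction 12 − 5 = 7.

7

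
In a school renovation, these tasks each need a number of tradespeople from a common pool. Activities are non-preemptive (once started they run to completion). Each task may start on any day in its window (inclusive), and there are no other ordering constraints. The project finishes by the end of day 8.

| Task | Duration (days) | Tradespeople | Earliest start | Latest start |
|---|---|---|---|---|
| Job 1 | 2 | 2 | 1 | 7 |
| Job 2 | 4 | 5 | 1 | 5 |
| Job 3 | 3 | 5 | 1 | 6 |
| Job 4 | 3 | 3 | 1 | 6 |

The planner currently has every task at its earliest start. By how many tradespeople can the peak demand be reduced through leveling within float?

Early-start peak: d1:15  d2:15  d3:13  d4:5  d5:0  d6:0  d7:0  d8:0 ⇒ 15.
Leveled (Job 1@1, Job 2@1, Job 3@5, Job 4@3): d1:7  d2:7  d3:8  d4:8  d5:8  d6:5  d7:5  d8:0 ⇒ 8.
Reduction 15 − 8 = 7.

7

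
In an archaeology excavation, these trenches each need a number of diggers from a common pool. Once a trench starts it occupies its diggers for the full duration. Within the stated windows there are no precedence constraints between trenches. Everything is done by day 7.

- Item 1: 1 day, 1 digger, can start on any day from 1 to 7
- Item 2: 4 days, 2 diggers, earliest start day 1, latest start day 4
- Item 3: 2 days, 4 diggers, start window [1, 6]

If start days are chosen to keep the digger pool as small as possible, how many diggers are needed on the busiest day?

4

Early-start (Item 1@1, Item 2@1, Item 3@1) gives peak 7: d1:7  d2:6  d3:2  d4:2  d5:0  d6:0  d7:0.
Shift Item 3→5.
Schedule Item 1@1, Item 2@1, Item 3@5: d1:3  d2:2  d3:2  d4:2  d5:4  d6:4  d7:0 — peak 4.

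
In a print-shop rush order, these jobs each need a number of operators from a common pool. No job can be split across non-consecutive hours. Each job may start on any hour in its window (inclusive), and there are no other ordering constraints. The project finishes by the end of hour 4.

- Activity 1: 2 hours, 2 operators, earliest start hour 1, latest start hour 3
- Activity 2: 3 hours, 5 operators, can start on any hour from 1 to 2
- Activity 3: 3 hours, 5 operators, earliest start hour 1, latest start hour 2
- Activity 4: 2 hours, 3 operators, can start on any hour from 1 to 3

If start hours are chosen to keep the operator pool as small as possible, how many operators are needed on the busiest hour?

Early-start (Activity 1@1, Activity 2@1, Activity 3@1, Activity 4@1) gives peak 15: h1:15  h2:15  h3:10  h4:0.
Shift Activity 4→3.
Schedule Activity 1@1, Activity 2@1, Activity 3@1, Activity 4@3: h1:12  h2:12  h3:13  h4:3 — peak 13.

13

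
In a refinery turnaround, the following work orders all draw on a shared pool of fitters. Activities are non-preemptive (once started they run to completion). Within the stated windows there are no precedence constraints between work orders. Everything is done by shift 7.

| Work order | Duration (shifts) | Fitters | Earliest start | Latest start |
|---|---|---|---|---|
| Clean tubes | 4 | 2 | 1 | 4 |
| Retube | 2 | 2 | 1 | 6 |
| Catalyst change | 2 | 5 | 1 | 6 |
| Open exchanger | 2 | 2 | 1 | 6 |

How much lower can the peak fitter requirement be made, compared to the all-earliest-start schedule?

6

Early-start peak: s1:11  s2:11  s3:2  s4:2  s5:0  s6:0  s7:0 ⇒ 11.
Leveled (Clean tubes@1, Retube@1, Catalyst change@5, Open exchanger@3): s1:4  s2:4  s3:4  s4:4  s5:5  s6:5  s7:0 ⇒ 5.
Reduction 11 − 5 = 6.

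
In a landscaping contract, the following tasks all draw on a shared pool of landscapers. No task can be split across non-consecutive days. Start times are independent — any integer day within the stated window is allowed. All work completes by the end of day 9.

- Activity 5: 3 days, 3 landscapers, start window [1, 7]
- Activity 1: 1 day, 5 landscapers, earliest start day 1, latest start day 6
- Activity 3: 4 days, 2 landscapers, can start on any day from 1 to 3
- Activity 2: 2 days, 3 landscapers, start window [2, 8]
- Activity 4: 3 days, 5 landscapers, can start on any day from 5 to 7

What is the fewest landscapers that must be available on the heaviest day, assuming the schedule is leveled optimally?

5

Early-start (Activity 5@1, Activity 1@1, Activity 3@1, Activity 2@2, Activity 4@5) gives peak 10: d1:10  d2:8  d3:8  d4:2  d5:5  d6:5  d7:5  d8:0  d9:0.
Shift Activity 1→6, Activity 2→4, Activity 4→7.
Schedule Activity 5@1, Activity 1@6, Activity 3@1, Activity 2@4, Activity 4@7: d1:5  d2:5  d3:5  d4:5  d5:3  d6:5  d7:5  d8:5  d9:5 — peak 5.
Total landscaper-days = 43 over 9 days ⇒ peak ≥ ⌈43/9⌉ = 5, so 5 is optimal.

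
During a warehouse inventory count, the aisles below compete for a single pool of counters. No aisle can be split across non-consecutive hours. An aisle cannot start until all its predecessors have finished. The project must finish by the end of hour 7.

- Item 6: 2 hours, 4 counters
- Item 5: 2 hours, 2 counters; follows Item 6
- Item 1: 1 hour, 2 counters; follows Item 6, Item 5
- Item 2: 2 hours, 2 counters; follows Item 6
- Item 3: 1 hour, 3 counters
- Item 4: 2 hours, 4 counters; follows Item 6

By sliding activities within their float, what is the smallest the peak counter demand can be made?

5

Early-start (Item 6@1, Item 5@3, Item 1@5, Item 2@3, Item 3@1, Item 4@3) gives peak 8: h1:7  h2:4  h3:8  h4:8  h5:2  h6:0  h7:0.
Shift Item 3→5, Item 4→6.
Schedule Item 6@1, Item 5@3, Item 1@5, Item 2@3, Item 3@5, Item 4@6: h1:4  h2:4  h3:4  h4:4  h5:5  h6:4  h7:4 — peak 5.
Total counter-hours = 29 over 7 hours ⇒ peak ≥ ⌈29/7⌉ = 5, so 5 is optimal.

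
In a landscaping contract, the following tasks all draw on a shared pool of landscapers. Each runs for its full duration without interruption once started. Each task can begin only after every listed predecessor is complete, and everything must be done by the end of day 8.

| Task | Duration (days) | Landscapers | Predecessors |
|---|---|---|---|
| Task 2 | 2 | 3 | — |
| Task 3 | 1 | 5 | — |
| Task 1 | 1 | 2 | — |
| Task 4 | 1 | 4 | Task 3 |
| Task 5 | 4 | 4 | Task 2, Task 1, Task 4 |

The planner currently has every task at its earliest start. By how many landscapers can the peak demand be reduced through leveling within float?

5

Early-start peak: d1:10  d2:7  d3:4  d4:4  d5:4  d6:4  d7:0  d8:0 ⇒ 10.
Leveled (Task 2@1, Task 3@3, Task 1@1, Task 4@4, Task 5@5): d1:5  d2:3  d3:5  d4:4  d5:4  d6:4  d7:4  d8:4 ⇒ 5.
Reduction 10 − 5 = 5.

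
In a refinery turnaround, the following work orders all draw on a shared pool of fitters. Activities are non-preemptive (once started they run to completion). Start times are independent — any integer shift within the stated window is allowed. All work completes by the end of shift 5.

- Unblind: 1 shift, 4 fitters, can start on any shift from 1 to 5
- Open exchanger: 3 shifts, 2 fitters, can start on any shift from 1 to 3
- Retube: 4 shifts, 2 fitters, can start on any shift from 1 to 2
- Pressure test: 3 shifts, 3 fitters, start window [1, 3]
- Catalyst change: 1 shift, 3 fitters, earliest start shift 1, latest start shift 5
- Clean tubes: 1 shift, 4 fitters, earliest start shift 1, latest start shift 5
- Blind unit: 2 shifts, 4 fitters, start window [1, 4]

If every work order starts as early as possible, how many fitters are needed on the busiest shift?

22

Early-start schedule: Unblind@1, Open exchanger@1, Retube@1, Pressure test@1, Catalyst change@1, Clean tubes@1, Blind unit@1.
Load per shift: shift 1: 22, shift 2: 11, shift 3: 7, shift 4: 2, shift 5: 0.
Peak is 22.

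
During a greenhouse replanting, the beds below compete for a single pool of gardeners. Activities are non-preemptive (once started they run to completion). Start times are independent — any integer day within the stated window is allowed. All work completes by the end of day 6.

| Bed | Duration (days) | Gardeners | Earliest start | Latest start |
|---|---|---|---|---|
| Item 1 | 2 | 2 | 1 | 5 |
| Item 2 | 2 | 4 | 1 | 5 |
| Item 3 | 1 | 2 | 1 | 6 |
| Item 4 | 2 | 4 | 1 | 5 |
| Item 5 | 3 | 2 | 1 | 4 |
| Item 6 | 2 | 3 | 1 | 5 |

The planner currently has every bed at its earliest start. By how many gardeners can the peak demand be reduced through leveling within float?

11

Early-start peak: d1:17  d2:15  d3:2  d4:0  d5:0  d6:0 ⇒ 17.
Leveled (Item 1@1, Item 2@1, Item 3@3, Item 4@3, Item 5@4, Item 6@5): d1:6  d2:6  d3:6  d4:6  d5:5  d6:5 ⇒ 6.
Reduction 17 − 6 = 11.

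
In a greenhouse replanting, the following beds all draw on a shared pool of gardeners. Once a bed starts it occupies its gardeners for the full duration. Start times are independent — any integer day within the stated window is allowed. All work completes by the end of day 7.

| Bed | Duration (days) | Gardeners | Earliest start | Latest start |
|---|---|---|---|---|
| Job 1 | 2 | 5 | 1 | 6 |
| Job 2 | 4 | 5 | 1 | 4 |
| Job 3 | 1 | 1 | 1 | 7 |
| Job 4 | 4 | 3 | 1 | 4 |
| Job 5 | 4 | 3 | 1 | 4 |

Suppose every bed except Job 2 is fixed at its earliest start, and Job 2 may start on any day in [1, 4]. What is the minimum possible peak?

12

Job 2@1: d1:17  d2:16  d3:11  d4:11  d5:0  d6:0  d7:0 → peak 17
Job 2@2: d1:12  d2:16  d3:11  d4:11  d5:5  d6:0  d7:0 → peak 16
Job 2@3: d1:12  d2:11  d3:11  d4:11  d5:5  d6:5  d7:0 → peak 12
Job 2@4: d1:12  d2:11  d3:6  d4:11  d5:5  d6:5  d7:5 → peak 12
Best is Job 2@3, peak 12.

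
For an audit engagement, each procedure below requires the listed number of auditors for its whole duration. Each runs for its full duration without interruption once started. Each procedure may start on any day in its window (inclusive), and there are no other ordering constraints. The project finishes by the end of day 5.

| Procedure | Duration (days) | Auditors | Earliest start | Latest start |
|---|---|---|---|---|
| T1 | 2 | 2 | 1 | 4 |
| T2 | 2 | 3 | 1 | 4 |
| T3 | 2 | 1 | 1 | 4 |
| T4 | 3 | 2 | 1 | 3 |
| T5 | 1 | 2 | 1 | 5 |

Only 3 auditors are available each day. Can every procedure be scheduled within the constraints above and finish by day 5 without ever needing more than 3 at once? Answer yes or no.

Total auditor-days = 20; over 5 days the average is 20/5 > 3, so some day must exceed 3.

no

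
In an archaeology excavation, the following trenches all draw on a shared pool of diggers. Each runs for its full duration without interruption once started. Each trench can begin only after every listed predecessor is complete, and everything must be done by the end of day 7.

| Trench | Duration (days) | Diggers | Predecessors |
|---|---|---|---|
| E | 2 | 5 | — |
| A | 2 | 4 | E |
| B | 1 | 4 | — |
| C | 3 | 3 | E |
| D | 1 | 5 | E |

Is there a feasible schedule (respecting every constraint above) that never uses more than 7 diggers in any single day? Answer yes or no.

yes

Schedule E@1, A@3, B@5, C@3, D@6: d1:5  d2:5  d3:7  d4:7  d5:7  d6:5  d7:0 — peak 7 ≤ 7.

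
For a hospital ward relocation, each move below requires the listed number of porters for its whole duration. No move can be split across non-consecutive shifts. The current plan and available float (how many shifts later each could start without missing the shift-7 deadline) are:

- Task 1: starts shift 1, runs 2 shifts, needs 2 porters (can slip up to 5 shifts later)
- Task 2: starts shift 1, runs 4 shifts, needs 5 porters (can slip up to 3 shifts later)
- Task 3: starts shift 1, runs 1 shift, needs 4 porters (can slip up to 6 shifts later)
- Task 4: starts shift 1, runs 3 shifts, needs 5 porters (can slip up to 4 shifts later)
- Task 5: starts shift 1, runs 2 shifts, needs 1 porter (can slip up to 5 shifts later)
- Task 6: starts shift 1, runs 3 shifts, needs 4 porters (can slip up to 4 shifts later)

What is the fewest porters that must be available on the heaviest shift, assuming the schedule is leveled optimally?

9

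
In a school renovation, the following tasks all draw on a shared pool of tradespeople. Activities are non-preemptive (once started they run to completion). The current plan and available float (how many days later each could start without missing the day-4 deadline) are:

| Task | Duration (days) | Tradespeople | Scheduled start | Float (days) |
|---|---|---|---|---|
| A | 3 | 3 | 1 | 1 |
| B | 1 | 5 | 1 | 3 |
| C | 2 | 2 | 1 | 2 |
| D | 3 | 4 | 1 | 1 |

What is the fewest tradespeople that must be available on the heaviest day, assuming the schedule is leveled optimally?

9

Early-start (A@1, B@1, C@1, D@1) gives peak 14: d1:14  d2:9  d3:7  d4:0.
Shift C→2, D→2.
Schedule A@1, B@1, C@2, D@2: d1:8  d2:9  d3:9  d4:4 — peak 9.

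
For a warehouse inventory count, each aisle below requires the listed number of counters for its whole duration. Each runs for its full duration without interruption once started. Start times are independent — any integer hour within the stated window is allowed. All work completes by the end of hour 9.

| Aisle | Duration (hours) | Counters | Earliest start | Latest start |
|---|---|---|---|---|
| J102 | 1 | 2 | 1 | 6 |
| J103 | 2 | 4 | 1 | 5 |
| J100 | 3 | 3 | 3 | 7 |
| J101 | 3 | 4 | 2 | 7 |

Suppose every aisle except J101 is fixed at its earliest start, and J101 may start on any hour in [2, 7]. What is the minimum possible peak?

6

J101@2: h1:6  h2:8  h3:7  h4:7  h5:3  h6:0  h7:0  h8:0  h9:0 → peak 8
J101@3: h1:6  h2:4  h3:7  h4:7  h5:7  h6:0  h7:0  h8:0  h9:0 → peak 7
J101@4: h1:6  h2:4  h3:3  h4:7  h5:7  h6:4  h7:0  h8:0  h9:0 → peak 7
J101@5: h1:6  h2:4  h3:3  h4:3  h5:7  h6:4  h7:4  h8:0  h9:0 → peak 7
J101@6: h1:6  h2:4  h3:3  h4:3  h5:3  h6:4  h7:4  h8:4  h9:0 → peak 6
J101@7: h1:6  h2:4  h3:3  h4:3  h5:3  h6:0  h7:4  h8:4  h9:4 → peak 6
Best is J101@6, peak 6.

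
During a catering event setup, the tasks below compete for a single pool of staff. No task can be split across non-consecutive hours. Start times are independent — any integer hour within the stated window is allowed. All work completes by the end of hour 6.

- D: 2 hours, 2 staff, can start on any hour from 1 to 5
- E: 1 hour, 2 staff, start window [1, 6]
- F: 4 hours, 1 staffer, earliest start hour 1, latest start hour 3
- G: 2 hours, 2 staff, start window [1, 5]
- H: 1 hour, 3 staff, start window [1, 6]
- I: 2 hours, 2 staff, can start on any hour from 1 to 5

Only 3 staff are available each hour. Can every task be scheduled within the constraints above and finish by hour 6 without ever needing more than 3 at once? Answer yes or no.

Total staffer-hours = 21; over 6 hours the average is 21/6 > 3, so some hour must exceed 3.

no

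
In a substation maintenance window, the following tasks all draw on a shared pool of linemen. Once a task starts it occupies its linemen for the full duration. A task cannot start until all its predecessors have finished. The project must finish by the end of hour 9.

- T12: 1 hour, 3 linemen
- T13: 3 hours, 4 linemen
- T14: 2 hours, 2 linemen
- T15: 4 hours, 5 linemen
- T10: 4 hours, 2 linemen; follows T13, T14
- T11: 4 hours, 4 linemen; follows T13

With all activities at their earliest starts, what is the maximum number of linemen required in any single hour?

14

Early-start schedule: T12@1, T13@1, T14@1, T15@1, T10@4, T11@4.
Load per hour: hour 1: 14, hour 2: 11, hour 3: 9, hour 4: 11, hour 5: 6, hour 6: 6, hour 7: 6, hour 8: 0, hour 9: 0.
Peak is 14.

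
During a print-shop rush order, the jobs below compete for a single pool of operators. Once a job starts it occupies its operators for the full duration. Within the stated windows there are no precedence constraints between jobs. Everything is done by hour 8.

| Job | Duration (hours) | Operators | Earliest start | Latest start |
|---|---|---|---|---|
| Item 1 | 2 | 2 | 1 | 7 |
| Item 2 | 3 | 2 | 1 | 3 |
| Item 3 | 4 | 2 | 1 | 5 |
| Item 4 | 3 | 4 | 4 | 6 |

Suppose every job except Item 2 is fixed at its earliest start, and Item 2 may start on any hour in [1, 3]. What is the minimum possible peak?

6

Item 2@1: h1:6  h2:6  h3:4  h4:6  h5:4  h6:4  h7:0  h8:0 → peak 6
Item 2@2: h1:4  h2:6  h3:4  h4:8  h5:4  h6:4  h7:0  h8:0 → peak 8
Item 2@3: h1:4  h2:4  h3:4  h4:8  h5:6  h6:4  h7:0  h8:0 → peak 8
Best is Item 2@1, peak 6.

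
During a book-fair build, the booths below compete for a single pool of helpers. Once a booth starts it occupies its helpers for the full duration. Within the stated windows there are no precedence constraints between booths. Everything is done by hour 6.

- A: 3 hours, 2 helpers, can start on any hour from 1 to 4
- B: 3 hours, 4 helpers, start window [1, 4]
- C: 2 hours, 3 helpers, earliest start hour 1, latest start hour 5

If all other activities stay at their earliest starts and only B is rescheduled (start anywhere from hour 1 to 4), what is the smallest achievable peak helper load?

B@1: h1:9  h2:9  h3:6  h4:0  h5:0  h6:0 → peak 9
B@2: h1:5  h2:9  h3:6  h4:4  h5:0  h6:0 → peak 9
B@3: h1:5  h2:5  h3:6  h4:4  h5:4  h6:0 → peak 6
B@4: h1:5  h2:5  h3:2  h4:4  h5:4  h6:4 → peak 5
Best is B@4, peak 5.

5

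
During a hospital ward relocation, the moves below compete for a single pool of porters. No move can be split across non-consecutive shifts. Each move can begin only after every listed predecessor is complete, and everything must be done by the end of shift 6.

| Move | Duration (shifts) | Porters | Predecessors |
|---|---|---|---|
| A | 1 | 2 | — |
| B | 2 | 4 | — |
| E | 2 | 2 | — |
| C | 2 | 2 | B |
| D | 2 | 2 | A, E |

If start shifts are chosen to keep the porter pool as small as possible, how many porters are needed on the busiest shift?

4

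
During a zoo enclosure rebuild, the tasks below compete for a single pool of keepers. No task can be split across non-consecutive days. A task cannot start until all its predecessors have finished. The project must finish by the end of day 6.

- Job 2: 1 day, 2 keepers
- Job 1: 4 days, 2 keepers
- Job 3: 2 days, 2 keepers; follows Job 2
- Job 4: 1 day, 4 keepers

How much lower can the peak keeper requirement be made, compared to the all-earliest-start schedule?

Early-start peak: d1:8  d2:4  d3:4  d4:2  d5:0  d6:0 ⇒ 8.
Leveled (Job 2@1, Job 1@1, Job 3@2, Job 4@5): d1:4  d2:4  d3:4  d4:2  d5:4  d6:0 ⇒ 4.
Reduction 8 − 4 = 4.

4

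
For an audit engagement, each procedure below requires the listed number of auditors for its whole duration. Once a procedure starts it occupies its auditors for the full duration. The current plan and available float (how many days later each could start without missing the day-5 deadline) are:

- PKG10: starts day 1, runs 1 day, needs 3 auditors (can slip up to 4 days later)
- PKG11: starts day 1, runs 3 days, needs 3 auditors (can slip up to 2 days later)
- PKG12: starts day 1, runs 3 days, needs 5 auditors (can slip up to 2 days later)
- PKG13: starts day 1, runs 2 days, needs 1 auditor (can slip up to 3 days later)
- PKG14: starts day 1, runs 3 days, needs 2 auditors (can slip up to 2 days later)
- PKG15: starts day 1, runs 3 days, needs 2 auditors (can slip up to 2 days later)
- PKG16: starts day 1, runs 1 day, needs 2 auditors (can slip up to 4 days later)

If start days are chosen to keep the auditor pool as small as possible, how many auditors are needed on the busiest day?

12

Early-start (PKG10@1, PKG11@1, PKG12@1, PKG13@1, PKG14@1, PKG15@1, PKG16@1) gives peak 18: d1:18  d2:13  d3:12  d4:0  d5:0.
Shift PKG14→2, PKG15→3, PKG16→4.
Schedule PKG10@1, PKG11@1, PKG12@1, PKG13@1, PKG14@2, PKG15@3, PKG16@4: d1:12  d2:11  d3:12  d4:6  d5:2 — peak 12.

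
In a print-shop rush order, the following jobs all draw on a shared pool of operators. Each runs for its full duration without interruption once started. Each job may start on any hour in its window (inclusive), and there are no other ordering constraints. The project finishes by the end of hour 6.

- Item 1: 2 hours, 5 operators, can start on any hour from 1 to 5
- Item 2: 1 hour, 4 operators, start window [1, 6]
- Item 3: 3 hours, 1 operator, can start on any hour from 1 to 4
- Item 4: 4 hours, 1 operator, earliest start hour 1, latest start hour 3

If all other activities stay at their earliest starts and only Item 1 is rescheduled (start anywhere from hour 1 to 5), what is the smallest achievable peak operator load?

6

Item 1@1: h1:11  h2:7  h3:2  h4:1  h5:0  h6:0 → peak 11
Item 1@2: h1:6  h2:7  h3:7  h4:1  h5:0  h6:0 → peak 7
Item 1@3: h1:6  h2:2  h3:7  h4:6  h5:0  h6:0 → peak 7
Item 1@4: h1:6  h2:2  h3:2  h4:6  h5:5  h6:0 → peak 6
Item 1@5: h1:6  h2:2  h3:2  h4:1  h5:5  h6:5 → peak 6
Best is Item 1@4, peak 6.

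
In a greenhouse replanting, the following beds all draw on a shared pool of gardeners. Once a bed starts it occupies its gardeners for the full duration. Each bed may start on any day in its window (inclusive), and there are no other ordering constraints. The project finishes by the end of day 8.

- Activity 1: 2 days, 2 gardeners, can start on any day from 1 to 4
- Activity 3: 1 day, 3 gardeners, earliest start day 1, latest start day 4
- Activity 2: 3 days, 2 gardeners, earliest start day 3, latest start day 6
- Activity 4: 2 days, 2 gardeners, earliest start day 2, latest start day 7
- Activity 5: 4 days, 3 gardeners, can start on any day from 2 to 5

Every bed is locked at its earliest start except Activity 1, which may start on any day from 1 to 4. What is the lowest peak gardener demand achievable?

7

Activity 1@1: d1:5  d2:7  d3:7  d4:5  d5:5  d6:0  d7:0  d8:0 → peak 7
Activity 1@2: d1:3  d2:7  d3:9  d4:5  d5:5  d6:0  d7:0  d8:0 → peak 9
Activity 1@3: d1:3  d2:5  d3:9  d4:7  d5:5  d6:0  d7:0  d8:0 → peak 9
Activity 1@4: d1:3  d2:5  d3:7  d4:7  d5:7  d6:0  d7:0  d8:0 → peak 7
Best is Activity 1@1, peak 7.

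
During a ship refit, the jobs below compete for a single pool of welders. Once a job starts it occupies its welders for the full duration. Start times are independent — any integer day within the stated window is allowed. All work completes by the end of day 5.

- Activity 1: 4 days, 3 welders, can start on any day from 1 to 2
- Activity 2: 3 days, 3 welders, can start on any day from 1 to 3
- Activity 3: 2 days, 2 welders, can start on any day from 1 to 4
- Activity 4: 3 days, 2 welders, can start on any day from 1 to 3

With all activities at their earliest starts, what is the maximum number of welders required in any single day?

Early-start schedule: Activity 1@1, Activity 2@1, Activity 3@1, Activity 4@1.
Load per day: day 1: 10, day 2: 10, day 3: 8, day 4: 3, day 5: 0.
Peak is 10.

10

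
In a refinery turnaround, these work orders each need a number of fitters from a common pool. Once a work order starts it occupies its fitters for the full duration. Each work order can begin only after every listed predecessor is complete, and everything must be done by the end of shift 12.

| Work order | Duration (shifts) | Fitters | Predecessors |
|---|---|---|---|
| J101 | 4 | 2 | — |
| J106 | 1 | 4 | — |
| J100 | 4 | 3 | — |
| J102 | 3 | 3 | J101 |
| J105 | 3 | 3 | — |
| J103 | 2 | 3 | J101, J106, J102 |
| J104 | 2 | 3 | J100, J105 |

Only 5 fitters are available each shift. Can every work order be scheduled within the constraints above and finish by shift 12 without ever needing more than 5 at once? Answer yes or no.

no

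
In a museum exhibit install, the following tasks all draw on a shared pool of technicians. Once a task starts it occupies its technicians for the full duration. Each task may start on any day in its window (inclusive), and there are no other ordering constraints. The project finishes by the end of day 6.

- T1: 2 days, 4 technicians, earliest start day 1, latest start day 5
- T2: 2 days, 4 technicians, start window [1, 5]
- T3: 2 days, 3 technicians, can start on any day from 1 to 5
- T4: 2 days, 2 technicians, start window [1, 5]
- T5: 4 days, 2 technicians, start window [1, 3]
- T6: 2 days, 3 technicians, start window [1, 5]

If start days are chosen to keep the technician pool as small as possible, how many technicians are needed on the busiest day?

Early-start (T1@1, T2@1, T3@1, T4@1, T5@1, T6@1) gives peak 18: d1:18  d2:18  d3:2  d4:2  d5:0  d6:0.
Shift T2→3, T4→5, T5→3, T6→5.
Schedule T1@1, T2@3, T3@1, T4@5, T5@3, T6@5: d1:7  d2:7  d3:6  d4:6  d5:7  d6:7 — peak 7.
Total technician-days = 40 over 6 days ⇒ peak ≥ ⌈40/6⌉ = 7, so 7 is optimal.

7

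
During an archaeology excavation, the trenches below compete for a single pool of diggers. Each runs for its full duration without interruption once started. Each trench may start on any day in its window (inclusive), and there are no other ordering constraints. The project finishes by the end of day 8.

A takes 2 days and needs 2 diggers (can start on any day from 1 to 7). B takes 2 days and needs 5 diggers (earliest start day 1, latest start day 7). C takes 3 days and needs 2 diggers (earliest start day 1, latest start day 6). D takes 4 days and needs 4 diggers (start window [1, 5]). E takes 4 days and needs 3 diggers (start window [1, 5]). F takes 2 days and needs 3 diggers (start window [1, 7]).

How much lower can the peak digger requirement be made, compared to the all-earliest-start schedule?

12

Early-start peak: d1:19  d2:19  d3:9  d4:7  d5:0  d6:0  d7:0  d8:0 ⇒ 19.
Leveled (A@1, B@3, C@1, D@5, E@5, F@1): d1:7  d2:7  d3:7  d4:5  d5:7  d6:7  d7:7  d8:7 ⇒ 7.
Reduction 19 − 7 = 12.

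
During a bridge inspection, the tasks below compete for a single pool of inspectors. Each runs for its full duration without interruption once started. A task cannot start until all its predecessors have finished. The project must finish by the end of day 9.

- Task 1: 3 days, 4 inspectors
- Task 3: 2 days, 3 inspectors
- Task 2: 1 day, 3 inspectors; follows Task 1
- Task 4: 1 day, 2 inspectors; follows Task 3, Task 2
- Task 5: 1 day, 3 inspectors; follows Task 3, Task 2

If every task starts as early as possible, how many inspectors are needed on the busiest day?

7

Early-start schedule: Task 1@1, Task 3@1, Task 2@4, Task 4@5, Task 5@5.
Load per day: day 1: 7, day 2: 7, day 3: 4, day 4: 3, day 5: 5, day 6: 0, day 7: 0, day 8: 0, day 9: 0.
Peak is 7.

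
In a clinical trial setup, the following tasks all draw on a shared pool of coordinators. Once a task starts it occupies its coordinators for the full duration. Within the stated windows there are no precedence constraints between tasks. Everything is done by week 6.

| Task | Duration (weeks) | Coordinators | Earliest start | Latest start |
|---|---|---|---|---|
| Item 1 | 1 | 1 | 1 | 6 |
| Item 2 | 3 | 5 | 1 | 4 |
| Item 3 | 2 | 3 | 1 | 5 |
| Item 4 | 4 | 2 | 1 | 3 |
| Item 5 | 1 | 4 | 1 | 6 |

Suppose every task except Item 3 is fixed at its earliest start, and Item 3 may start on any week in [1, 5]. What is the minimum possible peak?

12

Item 3@1: w1:15  w2:10  w3:7  w4:2  w5:0  w6:0 → peak 15
Item 3@2: w1:12  w2:10  w3:10  w4:2  w5:0  w6:0 → peak 12
Item 3@3: w1:12  w2:7  w3:10  w4:5  w5:0  w6:0 → peak 12
Item 3@4: w1:12  w2:7  w3:7  w4:5  w5:3  w6:0 → peak 12
Item 3@5: w1:12  w2:7  w3:7  w4:2  w5:3  w6:3 → peak 12
Best is Item 3@2, peak 12.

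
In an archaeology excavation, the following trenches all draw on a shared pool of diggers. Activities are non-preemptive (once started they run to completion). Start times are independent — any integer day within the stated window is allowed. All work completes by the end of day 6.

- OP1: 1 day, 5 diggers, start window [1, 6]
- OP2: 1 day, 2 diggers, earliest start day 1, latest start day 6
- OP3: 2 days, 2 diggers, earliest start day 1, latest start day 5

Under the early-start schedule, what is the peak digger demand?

9

Early-start schedule: OP1@1, OP2@1, OP3@1.
Load per day: day 1: 9, day 2: 2, day 3: 0, day 4: 0, day 5: 0, day 6: 0.
Peak is 9.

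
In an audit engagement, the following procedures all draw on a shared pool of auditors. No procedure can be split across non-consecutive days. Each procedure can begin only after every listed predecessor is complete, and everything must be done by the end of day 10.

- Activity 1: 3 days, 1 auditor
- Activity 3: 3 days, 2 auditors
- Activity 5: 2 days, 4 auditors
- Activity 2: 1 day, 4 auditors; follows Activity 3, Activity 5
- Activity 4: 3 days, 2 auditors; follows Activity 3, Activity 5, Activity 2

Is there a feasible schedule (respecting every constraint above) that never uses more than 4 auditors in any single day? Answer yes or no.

Schedule Activity 1@1, Activity 3@1, Activity 5@4, Activity 2@6, Activity 4@7: d1:3  d2:3  d3:3  d4:4  d5:4  d6:4  d7:2  d8:2  d9:2  d10:0 — peak 4 ≤ 4.

yes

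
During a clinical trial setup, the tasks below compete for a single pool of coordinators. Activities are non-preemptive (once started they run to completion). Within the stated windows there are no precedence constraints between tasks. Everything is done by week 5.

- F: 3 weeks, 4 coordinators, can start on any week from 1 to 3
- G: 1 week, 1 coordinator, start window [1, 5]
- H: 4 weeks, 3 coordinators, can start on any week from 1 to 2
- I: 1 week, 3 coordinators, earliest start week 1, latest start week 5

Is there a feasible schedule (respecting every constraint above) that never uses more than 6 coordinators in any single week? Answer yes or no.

The minimum achievable peak is 7; 6 < 7, so no feasible schedule stays within the cap.

no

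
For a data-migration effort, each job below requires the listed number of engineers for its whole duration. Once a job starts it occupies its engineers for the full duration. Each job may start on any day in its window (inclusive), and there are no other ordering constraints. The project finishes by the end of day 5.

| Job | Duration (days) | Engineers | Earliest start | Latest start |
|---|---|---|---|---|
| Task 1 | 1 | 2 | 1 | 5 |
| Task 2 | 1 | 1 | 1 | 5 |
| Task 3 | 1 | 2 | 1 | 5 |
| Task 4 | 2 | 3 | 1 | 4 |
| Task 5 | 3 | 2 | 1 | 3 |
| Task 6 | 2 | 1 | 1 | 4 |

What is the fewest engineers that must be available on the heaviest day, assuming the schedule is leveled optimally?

Early-start (Task 1@1, Task 2@1, Task 3@1, Task 4@1, Task 5@1, Task 6@1) gives peak 11: d1:11  d2:6  d3:2  d4:0  d5:0.
Shift Task 2→2, Task 3→3, Task 4→4, Task 6→4.
Schedule Task 1@1, Task 2@2, Task 3@3, Task 4@4, Task 5@1, Task 6@4: d1:4  d2:3  d3:4  d4:4  d5:4 — peak 4.
Total engineer-days = 19 over 5 days ⇒ peak ≥ ⌈19/5⌉ = 4, so 4 is optimal.

4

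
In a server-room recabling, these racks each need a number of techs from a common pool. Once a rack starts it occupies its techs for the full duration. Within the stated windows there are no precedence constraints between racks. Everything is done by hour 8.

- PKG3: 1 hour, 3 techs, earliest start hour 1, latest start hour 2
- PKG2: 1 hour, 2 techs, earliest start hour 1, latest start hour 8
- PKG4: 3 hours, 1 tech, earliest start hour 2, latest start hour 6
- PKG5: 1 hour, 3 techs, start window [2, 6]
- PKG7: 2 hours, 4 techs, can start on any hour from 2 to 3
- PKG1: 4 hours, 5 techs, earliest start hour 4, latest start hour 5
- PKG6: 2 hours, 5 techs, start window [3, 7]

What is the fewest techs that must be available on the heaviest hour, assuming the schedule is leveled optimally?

9

Early-start (PKG3@1, PKG2@1, PKG4@2, PKG5@2, PKG7@2, PKG1@4, PKG6@3) gives peak 11: h1:5  h2:8  h3:10  h4:11  h5:5  h6:5  h7:5  h8:0.
Shift PKG4→4, PKG1→5.
Schedule PKG3@1, PKG2@1, PKG4@4, PKG5@2, PKG7@2, PKG1@5, PKG6@3: h1:5  h2:7  h3:9  h4:6  h5:6  h6:6  h7:5  h8:5 — peak 9.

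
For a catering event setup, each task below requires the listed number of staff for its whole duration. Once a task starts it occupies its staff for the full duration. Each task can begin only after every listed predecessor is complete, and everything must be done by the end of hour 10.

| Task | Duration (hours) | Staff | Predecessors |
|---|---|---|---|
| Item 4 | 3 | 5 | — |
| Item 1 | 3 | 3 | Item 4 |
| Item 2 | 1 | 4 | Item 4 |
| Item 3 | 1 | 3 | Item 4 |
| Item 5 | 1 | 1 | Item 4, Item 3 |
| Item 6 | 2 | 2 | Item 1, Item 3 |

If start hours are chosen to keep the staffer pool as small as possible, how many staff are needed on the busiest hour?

5

Early-start (Item 4@1, Item 1@4, Item 2@4, Item 3@4, Item 5@5, Item 6@7) gives peak 10: h1:5  h2:5  h3:5  h4:10  h5:4  h6:3  h7:2  h8:2  h9:0  h10:0.
Shift Item 2→7, Item 3→8, Item 5→9, Item 6→9.
Schedule Item 4@1, Item 1@4, Item 2@7, Item 3@8, Item 5@9, Item 6@9: h1:5  h2:5  h3:5  h4:3  h5:3  h6:3  h7:4  h8:3  h9:3  h10:2 — peak 5.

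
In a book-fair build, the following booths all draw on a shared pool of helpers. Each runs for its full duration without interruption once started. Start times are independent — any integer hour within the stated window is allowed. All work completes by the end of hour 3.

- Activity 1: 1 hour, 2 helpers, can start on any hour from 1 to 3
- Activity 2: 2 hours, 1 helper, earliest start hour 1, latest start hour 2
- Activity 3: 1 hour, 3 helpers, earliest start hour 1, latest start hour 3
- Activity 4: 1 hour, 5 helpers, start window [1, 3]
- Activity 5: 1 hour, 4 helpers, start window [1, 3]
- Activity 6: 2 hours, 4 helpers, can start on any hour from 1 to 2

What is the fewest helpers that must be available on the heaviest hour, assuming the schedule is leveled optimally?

Early-start (Activity 1@1, Activity 2@1, Activity 3@1, Activity 4@1, Activity 5@1, Activity 6@1) gives peak 19: h1:19  h2:5  h3:0.
Shift Activity 3→2, Activity 5→3, Activity 6→2.
Schedule Activity 1@1, Activity 2@1, Activity 3@2, Activity 4@1, Activity 5@3, Activity 6@2: h1:8  h2:8  h3:8 — peak 8.
Total helper-hours = 24 over 3 hours ⇒ peak ≥ ⌈24/3⌉ = 8, so 8 is optimal.

8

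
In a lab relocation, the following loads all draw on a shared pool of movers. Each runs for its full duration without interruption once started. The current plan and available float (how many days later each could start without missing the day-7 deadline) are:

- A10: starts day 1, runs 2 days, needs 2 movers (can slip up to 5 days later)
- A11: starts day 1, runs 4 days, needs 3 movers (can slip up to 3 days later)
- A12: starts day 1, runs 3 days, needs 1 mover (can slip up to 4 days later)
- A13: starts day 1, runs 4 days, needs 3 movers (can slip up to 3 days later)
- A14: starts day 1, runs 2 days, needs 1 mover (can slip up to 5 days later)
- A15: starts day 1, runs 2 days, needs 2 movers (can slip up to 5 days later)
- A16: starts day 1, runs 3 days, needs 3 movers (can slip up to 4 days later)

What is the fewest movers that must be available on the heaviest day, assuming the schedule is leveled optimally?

7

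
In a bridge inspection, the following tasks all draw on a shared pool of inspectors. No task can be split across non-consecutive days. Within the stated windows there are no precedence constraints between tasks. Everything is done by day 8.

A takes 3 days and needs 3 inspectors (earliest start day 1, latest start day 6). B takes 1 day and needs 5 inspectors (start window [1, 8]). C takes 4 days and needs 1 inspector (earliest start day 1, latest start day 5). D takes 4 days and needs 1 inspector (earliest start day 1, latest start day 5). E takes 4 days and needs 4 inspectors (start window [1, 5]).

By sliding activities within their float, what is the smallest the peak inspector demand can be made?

Early-start (A@1, B@1, C@1, D@1, E@1) gives peak 14: d1:14  d2:9  d3:9  d4:6  d5:0  d6:0  d7:0  d8:0.
Shift B→4, D→5, E→5.
Schedule A@1, B@4, C@1, D@5, E@5: d1:4  d2:4  d3:4  d4:6  d5:5  d6:5  d7:5  d8:5 — peak 6.

6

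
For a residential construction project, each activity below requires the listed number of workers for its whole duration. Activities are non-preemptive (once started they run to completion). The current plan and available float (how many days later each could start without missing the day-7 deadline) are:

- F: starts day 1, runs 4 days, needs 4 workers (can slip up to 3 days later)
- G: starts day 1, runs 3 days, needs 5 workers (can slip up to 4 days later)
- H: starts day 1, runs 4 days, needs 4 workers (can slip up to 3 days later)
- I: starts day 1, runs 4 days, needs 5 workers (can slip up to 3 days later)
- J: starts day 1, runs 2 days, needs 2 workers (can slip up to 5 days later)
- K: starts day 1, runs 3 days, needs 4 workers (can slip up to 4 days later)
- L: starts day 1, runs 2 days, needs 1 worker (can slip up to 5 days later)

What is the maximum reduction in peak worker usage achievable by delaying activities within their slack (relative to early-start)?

Early-start peak: d1:25  d2:25  d3:22  d4:13  d5:0  d6:0  d7:0 ⇒ 25.
Leveled (F@1, G@1, H@1, I@4, J@5, K@5, L@5): d1:13  d2:13  d3:13  d4:13  d5:12  d6:12  d7:9 ⇒ 13.
Reduction 25 − 13 = 12.

12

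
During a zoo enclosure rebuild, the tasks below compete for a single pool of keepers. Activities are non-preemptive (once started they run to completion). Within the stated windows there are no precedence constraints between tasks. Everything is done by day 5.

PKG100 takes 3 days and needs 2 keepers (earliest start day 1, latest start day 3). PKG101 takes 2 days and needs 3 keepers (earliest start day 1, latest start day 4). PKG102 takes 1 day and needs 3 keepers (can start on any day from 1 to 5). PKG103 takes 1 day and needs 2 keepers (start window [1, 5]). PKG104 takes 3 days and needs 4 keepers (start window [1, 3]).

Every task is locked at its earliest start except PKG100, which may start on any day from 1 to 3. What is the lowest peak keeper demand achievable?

PKG100@1: d1:14  d2:9  d3:6  d4:0  d5:0 → peak 14
PKG100@2: d1:12  d2:9  d3:6  d4:2  d5:0 → peak 12
PKG100@3: d1:12  d2:7  d3:6  d4:2  d5:2 → peak 12
Best is PKG100@2, peak 12.

12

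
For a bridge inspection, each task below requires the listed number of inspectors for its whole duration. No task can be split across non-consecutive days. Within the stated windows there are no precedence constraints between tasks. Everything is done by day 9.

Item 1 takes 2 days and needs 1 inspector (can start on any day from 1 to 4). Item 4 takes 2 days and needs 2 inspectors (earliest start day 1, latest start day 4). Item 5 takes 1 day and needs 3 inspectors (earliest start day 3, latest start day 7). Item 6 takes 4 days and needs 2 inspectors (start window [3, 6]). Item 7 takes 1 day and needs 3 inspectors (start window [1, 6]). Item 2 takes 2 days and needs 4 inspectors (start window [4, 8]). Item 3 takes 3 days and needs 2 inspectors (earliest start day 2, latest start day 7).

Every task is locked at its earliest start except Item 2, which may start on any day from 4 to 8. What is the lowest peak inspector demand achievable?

Item 2@4: d1:6  d2:5  d3:7  d4:8  d5:6  d6:2  d7:0  d8:0  d9:0 → peak 8
Item 2@5: d1:6  d2:5  d3:7  d4:4  d5:6  d6:6  d7:0  d8:0  d9:0 → peak 7
Item 2@6: d1:6  d2:5  d3:7  d4:4  d5:2  d6:6  d7:4  d8:0  d9:0 → peak 7
Item 2@7: d1:6  d2:5  d3:7  d4:4  d5:2  d6:2  d7:4  d8:4  d9:0 → peak 7
Item 2@8: d1:6  d2:5  d3:7  d4:4  d5:2  d6:2  d7:0  d8:4  d9:4 → peak 7
Best is Item 2@5, peak 7.

7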